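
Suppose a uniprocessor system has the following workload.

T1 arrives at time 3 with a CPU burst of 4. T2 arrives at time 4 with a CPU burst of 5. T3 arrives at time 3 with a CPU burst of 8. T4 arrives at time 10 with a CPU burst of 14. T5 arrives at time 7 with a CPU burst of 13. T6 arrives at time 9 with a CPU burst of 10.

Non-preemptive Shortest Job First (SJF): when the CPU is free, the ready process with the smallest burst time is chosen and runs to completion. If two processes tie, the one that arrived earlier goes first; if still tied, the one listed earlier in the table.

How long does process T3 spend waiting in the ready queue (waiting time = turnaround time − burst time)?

9

Schedule: | idle 0-3 | T1 3-7 | T2 7-12 | T3 12-20 | T6 20-30 | T5 30-43 | T4 43-57 |
Completion: T1=7  T2=12  T3=20  T4=57  T5=43  T6=30
Turnaround (C−A): T1=4  T2=8  T3=17  T4=47  T5=36  T6=21
Waiting(T3) = turnaround − burst = 17 − 8 = 9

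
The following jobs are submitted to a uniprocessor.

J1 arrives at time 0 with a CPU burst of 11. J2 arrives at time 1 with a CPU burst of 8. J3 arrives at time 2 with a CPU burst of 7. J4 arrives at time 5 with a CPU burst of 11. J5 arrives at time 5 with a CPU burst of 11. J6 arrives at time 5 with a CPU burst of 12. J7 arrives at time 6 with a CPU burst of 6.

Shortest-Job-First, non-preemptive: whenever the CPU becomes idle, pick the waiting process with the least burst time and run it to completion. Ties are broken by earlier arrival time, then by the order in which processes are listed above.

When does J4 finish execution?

Timeline: | J1 0-11 | J7 11-17 | J3 17-24 | J2 24-32 | J4 32-43 | J5 43-54 | J6 54-66 |
Completion: J1=11  J2=32  J3=24  J4=43  J5=54  J6=66  J7=17
Turnaround (C−A): J1=11  J2=31  J3=22  J4=38  J5=49  J6=61  J7=11

43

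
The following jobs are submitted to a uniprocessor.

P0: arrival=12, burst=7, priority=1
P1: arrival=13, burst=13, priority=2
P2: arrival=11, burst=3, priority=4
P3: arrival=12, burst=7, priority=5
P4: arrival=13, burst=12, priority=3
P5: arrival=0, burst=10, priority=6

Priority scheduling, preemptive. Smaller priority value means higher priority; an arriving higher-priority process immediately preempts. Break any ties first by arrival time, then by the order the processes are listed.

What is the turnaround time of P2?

Timeline: | P5 0-10 | idle 10-11 | P2 11-12 | P0 12-19 | P1 19-32 | P4 32-44 | P2 44-46 | P3 46-53 |
Completion: P0=19  P1=32  P2=46  P3=53  P4=44  P5=10
Turnaround (C−A): P0=7  P1=19  P2=35  P3=41  P4=31  P5=10
Turnaround(P2) = completion − arrival = 46 − 11 = 35

35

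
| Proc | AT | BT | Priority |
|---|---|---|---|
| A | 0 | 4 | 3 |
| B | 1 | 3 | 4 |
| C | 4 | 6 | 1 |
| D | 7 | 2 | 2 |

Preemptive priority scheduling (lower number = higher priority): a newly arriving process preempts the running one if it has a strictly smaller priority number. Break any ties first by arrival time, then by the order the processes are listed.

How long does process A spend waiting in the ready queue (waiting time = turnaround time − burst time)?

Gantt: | A 0-4 | C 4-10 | D 10-12 | B 12-15 |
Completion: A=4  B=15  C=10  D=12
Turnaround (C−A): A=4  B=14  C=6  D=5
Waiting(A) = turnaround − burst = 4 − 4 = 0

0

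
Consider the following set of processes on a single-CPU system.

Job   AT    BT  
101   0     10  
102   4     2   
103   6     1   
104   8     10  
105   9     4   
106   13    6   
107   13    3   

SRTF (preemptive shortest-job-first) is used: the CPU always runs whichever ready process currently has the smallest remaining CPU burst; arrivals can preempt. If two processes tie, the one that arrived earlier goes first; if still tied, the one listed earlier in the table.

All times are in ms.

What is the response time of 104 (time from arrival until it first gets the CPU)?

18

Gantt: | 101 0-4 | 102 4-6 | 103 6-7 | 101 7-13 | 107 13-16 | 105 16-20 | 106 20-26 | 104 26-36 |
Completion: 101=13  102=6  103=7  104=36  105=20  106=26  107=16
Turnaround (C−A): 101=13  102=2  103=1  104=28  105=11  106=13  107=3
Response(104) = first start − arrival = 26 − 8 = 18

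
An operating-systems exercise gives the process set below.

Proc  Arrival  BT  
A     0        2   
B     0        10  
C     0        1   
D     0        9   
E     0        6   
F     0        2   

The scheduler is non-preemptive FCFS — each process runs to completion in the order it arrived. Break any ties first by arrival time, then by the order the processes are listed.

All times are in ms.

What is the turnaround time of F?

Timeline: | A 0-2 | B 2-12 | C 12-13 | D 13-22 | E 22-28 | F 28-30 |
Completion: A=2  B=12  C=13  D=22  E=28  F=30
Turnaround(F) = completion − arrival = 30 − 0 = 30

30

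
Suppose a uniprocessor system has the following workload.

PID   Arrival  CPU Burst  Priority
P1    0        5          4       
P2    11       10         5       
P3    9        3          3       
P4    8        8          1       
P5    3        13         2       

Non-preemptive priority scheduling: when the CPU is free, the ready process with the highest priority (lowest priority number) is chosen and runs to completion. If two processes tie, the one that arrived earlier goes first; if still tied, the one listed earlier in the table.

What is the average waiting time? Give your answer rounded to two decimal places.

Schedule: | P1 0-5 | P5 5-18 | P4 18-26 | P3 26-29 | P2 29-39 |
Completion: P1=5  P2=39  P3=29  P4=26  P5=18
Turnaround (C−A): P1=5  P2=28  P3=20  P4=18  P5=15
Waiting times: P1=0, P2=18, P3=17, P4=10, P5=2
Average waiting = (0+18+17+10+2) / 5 = 47/5 = 9.40

9.40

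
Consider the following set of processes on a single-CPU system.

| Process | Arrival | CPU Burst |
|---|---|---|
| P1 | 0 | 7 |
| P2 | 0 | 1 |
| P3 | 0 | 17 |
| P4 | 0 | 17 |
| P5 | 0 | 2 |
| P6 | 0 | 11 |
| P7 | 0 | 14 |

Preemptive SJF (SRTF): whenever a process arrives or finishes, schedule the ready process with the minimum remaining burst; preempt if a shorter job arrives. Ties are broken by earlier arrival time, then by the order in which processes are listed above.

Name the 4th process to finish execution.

P6

Timeline: | P2 0-1 | P5 1-3 | P1 3-10 | P6 10-21 | P7 21-35 | P3 35-52 | P4 52-69 |
Completion: P1=10  P2=1  P3=52  P4=69  P5=3  P6=21  P7=35
Finish order: P2 → P5 → P1 → P6 → P7 → P3 → P4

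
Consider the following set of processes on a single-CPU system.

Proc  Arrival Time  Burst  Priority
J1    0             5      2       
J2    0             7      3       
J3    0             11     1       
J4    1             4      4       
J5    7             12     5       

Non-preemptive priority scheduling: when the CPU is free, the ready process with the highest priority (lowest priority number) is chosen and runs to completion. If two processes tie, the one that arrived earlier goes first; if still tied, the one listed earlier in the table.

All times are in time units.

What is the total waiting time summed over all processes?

69

Schedule: | J3 0-11 | J1 11-16 | J2 16-23 | J4 23-27 | J5 27-39 |
Completion: J1=16  J2=23  J3=11  J4=27  J5=39
Turnaround (C−A): J1=16  J2=23  J3=11  J4=26  J5=32
Waiting = turnaround − burst: J1=11, J2=16, J3=0, J4=22, J5=20
Total waiting = 11 + 16 + 0 + 22 + 20 = 69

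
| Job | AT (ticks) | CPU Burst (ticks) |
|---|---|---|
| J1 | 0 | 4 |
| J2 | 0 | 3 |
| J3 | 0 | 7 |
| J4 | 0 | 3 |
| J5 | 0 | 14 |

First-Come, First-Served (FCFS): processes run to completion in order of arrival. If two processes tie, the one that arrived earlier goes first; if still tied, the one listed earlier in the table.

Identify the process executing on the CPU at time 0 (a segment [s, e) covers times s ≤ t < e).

Timeline: | J1 0-4 | J2 4-7 | J3 7-14 | J4 14-17 | J5 17-31 |
Completion: J1=4  J2=7  J3=14  J4=17  J5=31

J1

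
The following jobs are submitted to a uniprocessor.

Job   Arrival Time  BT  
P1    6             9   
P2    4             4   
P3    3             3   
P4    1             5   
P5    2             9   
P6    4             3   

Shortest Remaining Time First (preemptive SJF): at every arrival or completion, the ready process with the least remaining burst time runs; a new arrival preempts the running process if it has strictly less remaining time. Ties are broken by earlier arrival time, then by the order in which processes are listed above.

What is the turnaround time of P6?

Timeline: | idle 0-1 | P4 1-6 | P3 6-9 | P6 9-12 | P2 12-16 | P5 16-25 | P1 25-34 |
Completion: P1=34  P2=16  P3=9  P4=6  P5=25  P6=12
Turnaround(P6) = completion − arrival = 12 − 4 = 8

8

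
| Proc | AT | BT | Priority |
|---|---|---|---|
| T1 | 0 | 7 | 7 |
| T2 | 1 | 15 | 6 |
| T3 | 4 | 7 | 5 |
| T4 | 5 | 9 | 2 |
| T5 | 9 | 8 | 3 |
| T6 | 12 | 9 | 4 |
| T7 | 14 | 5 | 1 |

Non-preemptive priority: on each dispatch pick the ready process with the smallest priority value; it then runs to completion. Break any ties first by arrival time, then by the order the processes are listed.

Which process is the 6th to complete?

T3

Gantt: | T1 0-7 | T4 7-16 | T7 16-21 | T5 21-29 | T6 29-38 | T3 38-45 | T2 45-60 |
Completion: T1=7  T2=60  T3=45  T4=16  T5=29  T6=38  T7=21
Turnaround (C−A): T1=7  T2=59  T3=41  T4=11  T5=20  T6=26  T7=7
Finish order: T1 → T4 → T7 → T5 → T6 → T3 → T2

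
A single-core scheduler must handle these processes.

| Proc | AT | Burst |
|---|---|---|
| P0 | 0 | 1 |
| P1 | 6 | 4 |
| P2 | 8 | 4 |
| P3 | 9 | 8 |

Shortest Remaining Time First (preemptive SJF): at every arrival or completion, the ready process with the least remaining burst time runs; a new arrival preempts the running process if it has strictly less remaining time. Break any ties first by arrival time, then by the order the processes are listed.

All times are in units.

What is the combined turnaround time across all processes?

Gantt: | P0 0-1 | idle 1-6 | P1 6-10 | P2 10-14 | P3 14-22 |
Completion: P0=1  P1=10  P2=14  P3=22
Turnaround (C−A): P0=1  P1=4  P2=6  P3=13
Turnaround = completion − arrival: P0=1, P1=4, P2=6, P3=13
Total turnaround = 1 + 4 + 6 + 13 = 24

24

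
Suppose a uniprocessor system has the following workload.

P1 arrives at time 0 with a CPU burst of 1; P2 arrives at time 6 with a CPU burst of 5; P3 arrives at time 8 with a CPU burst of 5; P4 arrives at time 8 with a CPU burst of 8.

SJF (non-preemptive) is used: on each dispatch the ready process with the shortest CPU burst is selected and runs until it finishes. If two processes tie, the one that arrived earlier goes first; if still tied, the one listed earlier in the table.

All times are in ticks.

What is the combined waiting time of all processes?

Gantt: | P1 0-1 | idle 1-6 | P2 6-11 | P3 11-16 | P4 16-24 |
Completion: P1=1  P2=11  P3=16  P4=24
Turnaround (C−A): P1=1  P2=5  P3=8  P4=16
Waiting = turnaround − burst: P1=0, P2=0, P3=3, P4=8
Total waiting = 0 + 0 + 3 + 8 = 11

11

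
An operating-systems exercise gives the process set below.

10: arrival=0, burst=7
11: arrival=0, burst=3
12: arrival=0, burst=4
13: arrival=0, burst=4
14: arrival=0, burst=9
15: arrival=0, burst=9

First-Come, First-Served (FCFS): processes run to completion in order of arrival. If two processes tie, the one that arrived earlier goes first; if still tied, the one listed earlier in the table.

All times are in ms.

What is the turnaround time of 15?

Schedule: | 10 0-7 | 11 7-10 | 12 10-14 | 13 14-18 | 14 18-27 | 15 27-36 |
Completion: 10=7  11=10  12=14  13=18  14=27  15=36
Turnaround (C−A): 10=7  11=10  12=14  13=18  14=27  15=36
Turnaround(15) = completion − arrival = 36 − 0 = 36

36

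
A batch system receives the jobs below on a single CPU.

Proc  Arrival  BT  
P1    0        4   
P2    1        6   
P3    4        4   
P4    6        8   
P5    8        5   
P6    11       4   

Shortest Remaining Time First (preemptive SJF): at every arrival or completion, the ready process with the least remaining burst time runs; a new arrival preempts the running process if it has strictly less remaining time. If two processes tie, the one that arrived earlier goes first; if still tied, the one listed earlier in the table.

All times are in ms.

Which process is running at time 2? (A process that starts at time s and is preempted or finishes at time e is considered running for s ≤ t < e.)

P1

Gantt: | P1 0-4 | P3 4-8 | P5 8-13 | P6 13-17 | P2 17-23 | P4 23-31 |
Completion: P1=4  P2=23  P3=8  P4=31  P5=13  P6=17
Turnaround (C−A): P1=4  P2=22  P3=4  P4=25  P5=5  P6=6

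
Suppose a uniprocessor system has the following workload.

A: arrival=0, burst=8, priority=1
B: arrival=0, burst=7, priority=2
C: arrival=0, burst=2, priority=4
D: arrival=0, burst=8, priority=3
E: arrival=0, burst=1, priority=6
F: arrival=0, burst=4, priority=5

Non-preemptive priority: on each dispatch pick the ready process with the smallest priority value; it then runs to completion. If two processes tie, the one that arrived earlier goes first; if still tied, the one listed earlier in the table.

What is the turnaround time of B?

15

Timeline: | A 0-8 | B 8-15 | D 15-23 | C 23-25 | F 25-29 | E 29-30 |
Completion: A=8  B=15  C=25  D=23  E=30  F=29
Turnaround (C−A): A=8  B=15  C=25  D=23  E=30  F=29
Turnaround(B) = completion − arrival = 15 − 0 = 15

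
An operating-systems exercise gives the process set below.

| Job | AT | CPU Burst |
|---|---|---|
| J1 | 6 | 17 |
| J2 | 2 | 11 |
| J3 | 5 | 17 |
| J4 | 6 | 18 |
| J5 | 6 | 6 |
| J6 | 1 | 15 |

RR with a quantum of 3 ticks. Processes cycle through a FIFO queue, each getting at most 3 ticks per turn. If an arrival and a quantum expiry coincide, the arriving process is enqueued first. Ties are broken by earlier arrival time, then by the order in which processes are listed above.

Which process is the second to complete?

Schedule: | idle 0-1 | J6 1-4 | J2 4-7 | J6 7-10 | J3 10-13 | J1 13-16 | J4 16-19 | J5 19-22 | J2 22-25 | J6 25-28 | J3 28-31 | J1 31-34 | J4 34-37 | J5 37-40 | J2 40-43 | J6 43-46 | J3 46-49 | J1 49-52 | J4 52-55 | J2 55-57 | J6 57-60 | J3 60-63 | J1 63-66 | J4 66-69 | J3 69-72 | J1 72-75 | J4 75-78 | J3 78-80 | J1 80-82 | J4 82-85 |
Completion: J1=82  J2=57  J3=80  J4=85  J5=40  J6=60
Finish order: J5 → J2 → J6 → J3 → J1 → J4

J2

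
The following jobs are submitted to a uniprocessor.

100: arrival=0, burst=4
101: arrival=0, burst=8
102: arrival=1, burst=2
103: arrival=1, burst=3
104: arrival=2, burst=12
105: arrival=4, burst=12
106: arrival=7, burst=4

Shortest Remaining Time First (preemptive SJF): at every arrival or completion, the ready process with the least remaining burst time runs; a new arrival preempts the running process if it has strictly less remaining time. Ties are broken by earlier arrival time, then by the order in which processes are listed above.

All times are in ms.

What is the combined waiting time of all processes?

Gantt: | 100 0-1 | 102 1-3 | 100 3-6 | 103 6-9 | 106 9-13 | 101 13-21 | 104 21-33 | 105 33-45 |
Completion: 100=6  101=21  102=3  103=9  104=33  105=45  106=13
Waiting = turnaround − burst: 100=2, 101=13, 102=0, 103=5, 104=19, 105=29, 106=2
Total waiting = 2 + 13 + 0 + 5 + 19 + 29 + 2 = 70

70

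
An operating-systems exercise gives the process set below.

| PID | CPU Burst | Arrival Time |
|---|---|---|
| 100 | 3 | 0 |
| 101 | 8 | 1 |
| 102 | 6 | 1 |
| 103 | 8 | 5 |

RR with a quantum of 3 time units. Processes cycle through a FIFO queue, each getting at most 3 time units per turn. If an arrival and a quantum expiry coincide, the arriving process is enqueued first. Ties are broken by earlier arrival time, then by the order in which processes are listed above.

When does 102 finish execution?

Schedule: | 100 0-3 | 101 3-6 | 102 6-9 | 103 9-12 | 101 12-15 | 102 15-18 | 103 18-21 | 101 21-23 | 103 23-25 |
Completion: 100=3  101=23  102=18  103=25

18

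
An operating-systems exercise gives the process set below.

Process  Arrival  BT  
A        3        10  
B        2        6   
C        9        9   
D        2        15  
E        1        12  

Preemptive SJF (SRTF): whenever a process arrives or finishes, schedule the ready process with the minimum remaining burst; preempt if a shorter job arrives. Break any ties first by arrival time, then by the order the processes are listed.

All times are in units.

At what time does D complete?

53

Schedule: | idle 0-1 | E 1-2 | B 2-8 | A 8-18 | C 18-27 | E 27-38 | D 38-53 |
Completion: A=18  B=8  C=27  D=53  E=38
Turnaround (C−A): A=15  B=6  C=18  D=51  E=37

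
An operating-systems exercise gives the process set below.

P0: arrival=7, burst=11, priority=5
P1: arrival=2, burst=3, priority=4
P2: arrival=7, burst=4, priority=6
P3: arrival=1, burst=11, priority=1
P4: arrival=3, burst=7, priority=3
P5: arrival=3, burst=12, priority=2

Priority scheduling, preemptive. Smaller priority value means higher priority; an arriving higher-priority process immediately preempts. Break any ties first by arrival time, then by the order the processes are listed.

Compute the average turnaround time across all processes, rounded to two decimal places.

28.67

Timeline: | idle 0-1 | P3 1-12 | P5 12-24 | P4 24-31 | P1 31-34 | P0 34-45 | P2 45-49 |
Completion: P0=45  P1=34  P2=49  P3=12  P4=31  P5=24
Turnaround (C−A): P0=38  P1=32  P2=42  P3=11  P4=28  P5=21
Turnaround times: P0=38, P1=32, P2=42, P3=11, P4=28, P5=21
Average turnaround = (38+32+42+11+28+21) / 6 = 172/6 = 28.67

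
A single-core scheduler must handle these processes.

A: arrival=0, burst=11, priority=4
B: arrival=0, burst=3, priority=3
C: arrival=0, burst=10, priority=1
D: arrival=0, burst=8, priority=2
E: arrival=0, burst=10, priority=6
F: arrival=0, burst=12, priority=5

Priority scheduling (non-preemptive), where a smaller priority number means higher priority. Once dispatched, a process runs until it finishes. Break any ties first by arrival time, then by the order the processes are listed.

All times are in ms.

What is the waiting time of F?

Gantt: | C 0-10 | D 10-18 | B 18-21 | A 21-32 | F 32-44 | E 44-54 |
Completion: A=32  B=21  C=10  D=18  E=54  F=44
Turnaround (C−A): A=32  B=21  C=10  D=18  E=54  F=44
Waiting(F) = turnaround − burst = 44 − 12 = 32

32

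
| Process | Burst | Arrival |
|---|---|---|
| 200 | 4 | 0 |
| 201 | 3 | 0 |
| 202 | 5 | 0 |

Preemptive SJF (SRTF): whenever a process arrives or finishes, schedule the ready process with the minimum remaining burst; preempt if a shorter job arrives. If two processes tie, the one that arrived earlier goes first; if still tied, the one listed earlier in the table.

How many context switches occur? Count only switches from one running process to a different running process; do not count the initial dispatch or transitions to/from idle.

2

Schedule: | 201 0-3 | 200 3-7 | 202 7-12 |
Completion: 200=7  201=3  202=12
Turnaround (C−A): 200=7  201=3  202=12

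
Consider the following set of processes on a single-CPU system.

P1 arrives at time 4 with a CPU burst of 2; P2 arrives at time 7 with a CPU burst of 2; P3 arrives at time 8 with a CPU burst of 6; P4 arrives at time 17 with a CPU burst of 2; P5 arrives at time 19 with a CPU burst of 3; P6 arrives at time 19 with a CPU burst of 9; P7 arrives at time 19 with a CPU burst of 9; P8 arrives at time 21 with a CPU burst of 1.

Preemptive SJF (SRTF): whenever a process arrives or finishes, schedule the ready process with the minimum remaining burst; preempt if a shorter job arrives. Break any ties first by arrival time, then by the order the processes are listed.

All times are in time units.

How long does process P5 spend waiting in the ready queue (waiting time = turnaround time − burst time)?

Timeline: | idle 0-4 | P1 4-6 | idle 6-7 | P2 7-9 | P3 9-15 | idle 15-17 | P4 17-19 | P5 19-22 | P8 22-23 | P6 23-32 | P7 32-41 |
Completion: P1=6  P2=9  P3=15  P4=19  P5=22  P6=32  P7=41  P8=23
Turnaround (C−A): P1=2  P2=2  P3=7  P4=2  P5=3  P6=13  P7=22  P8=2
Waiting(P5) = turnaround − burst = 3 − 3 = 0

0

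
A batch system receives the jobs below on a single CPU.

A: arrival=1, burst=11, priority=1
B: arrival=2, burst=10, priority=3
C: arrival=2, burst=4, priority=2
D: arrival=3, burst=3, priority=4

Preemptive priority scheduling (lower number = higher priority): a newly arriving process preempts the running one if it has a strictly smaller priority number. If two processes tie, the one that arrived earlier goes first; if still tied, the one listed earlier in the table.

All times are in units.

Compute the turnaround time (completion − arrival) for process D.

Gantt: | idle 0-1 | A 1-12 | C 12-16 | B 16-26 | D 26-29 |
Completion: A=12  B=26  C=16  D=29
Turnaround (C−A): A=11  B=24  C=14  D=26
Turnaround(D) = completion − arrival = 29 − 3 = 26

26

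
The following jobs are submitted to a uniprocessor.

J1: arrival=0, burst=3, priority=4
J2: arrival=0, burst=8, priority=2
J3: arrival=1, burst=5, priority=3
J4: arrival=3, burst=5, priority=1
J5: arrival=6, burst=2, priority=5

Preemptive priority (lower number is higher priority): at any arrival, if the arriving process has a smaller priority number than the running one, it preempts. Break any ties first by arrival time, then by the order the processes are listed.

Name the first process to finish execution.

J4

Gantt: | J2 0-3 | J4 3-8 | J2 8-13 | J3 13-18 | J1 18-21 | J5 21-23 |
Completion: J1=21  J2=13  J3=18  J4=8  J5=23
Finish order: J4 → J2 → J3 → J1 → J5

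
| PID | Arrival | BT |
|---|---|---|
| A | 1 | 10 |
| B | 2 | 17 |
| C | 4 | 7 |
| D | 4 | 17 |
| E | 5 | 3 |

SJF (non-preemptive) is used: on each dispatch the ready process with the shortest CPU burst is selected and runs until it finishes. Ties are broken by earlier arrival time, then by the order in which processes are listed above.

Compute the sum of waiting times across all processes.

69

Schedule: | idle 0-1 | A 1-11 | E 11-14 | C 14-21 | B 21-38 | D 38-55 |
Completion: A=11  B=38  C=21  D=55  E=14
Turnaround (C−A): A=10  B=36  C=17  D=51  E=9
Waiting = turnaround − burst: A=0, B=19, C=10, D=34, E=6
Total waiting = 0 + 19 + 10 + 34 + 6 = 69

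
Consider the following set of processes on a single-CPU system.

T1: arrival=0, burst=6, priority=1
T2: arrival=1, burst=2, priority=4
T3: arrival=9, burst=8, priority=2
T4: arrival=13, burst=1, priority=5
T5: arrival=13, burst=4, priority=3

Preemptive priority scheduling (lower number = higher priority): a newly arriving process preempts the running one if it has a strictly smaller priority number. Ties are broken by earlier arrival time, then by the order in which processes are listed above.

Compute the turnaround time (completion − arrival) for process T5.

Gantt: | T1 0-6 | T2 6-8 | idle 8-9 | T3 9-17 | T5 17-21 | T4 21-22 |
Completion: T1=6  T2=8  T3=17  T4=22  T5=21
Turnaround(T5) = completion − arrival = 21 − 13 = 8

8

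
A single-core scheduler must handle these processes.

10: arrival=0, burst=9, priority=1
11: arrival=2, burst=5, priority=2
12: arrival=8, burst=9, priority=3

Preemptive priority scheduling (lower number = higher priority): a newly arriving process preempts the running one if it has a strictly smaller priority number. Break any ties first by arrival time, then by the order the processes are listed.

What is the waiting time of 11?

Schedule: | 10 0-9 | 11 9-14 | 12 14-23 |
Completion: 10=9  11=14  12=23
Turnaround (C−A): 10=9  11=12  12=15
Waiting(11) = turnaround − burst = 12 − 5 = 7

7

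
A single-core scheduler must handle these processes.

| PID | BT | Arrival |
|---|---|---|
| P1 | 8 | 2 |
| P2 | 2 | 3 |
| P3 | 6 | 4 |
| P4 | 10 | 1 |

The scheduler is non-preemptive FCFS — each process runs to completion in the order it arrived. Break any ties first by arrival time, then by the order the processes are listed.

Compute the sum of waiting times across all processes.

Schedule: | idle 0-1 | P4 1-11 | P1 11-19 | P2 19-21 | P3 21-27 |
Completion: P1=19  P2=21  P3=27  P4=11
Turnaround (C−A): P1=17  P2=18  P3=23  P4=10
Waiting = turnaround − burst: P1=9, P2=16, P3=17, P4=0
Total waiting = 9 + 16 + 17 + 0 = 42

42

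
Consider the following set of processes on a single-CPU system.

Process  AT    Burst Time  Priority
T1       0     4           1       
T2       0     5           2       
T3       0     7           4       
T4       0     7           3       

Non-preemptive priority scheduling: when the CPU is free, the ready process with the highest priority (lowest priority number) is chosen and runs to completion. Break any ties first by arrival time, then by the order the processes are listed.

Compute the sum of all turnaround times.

Schedule: | T1 0-4 | T2 4-9 | T4 9-16 | T3 16-23 |
Completion: T1=4  T2=9  T3=23  T4=16
Turnaround (C−A): T1=4  T2=9  T3=23  T4=16
Turnaround = completion − arrival: T1=4, T2=9, T3=23, T4=16
Total turnaround = 4 + 9 + 23 + 16 = 52

52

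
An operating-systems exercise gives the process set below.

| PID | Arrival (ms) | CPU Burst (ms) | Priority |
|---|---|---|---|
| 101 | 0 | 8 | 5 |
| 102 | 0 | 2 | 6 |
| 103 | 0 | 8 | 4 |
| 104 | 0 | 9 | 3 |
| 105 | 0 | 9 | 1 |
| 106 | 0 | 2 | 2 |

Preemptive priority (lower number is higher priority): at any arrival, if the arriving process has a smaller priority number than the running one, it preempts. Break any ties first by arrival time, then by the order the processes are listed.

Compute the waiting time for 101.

Timeline: | 105 0-9 | 106 9-11 | 104 11-20 | 103 20-28 | 101 28-36 | 102 36-38 |
Completion: 101=36  102=38  103=28  104=20  105=9  106=11
Turnaround (C−A): 101=36  102=38  103=28  104=20  105=9  106=11
Waiting(101) = turnaround − burst = 36 − 8 = 28

28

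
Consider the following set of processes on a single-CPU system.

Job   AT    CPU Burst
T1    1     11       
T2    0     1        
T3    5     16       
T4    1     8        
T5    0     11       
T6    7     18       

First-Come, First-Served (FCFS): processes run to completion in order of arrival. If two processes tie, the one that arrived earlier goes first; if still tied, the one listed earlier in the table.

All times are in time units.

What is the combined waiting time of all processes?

Timeline: | T2 0-1 | T5 1-12 | T1 12-23 | T4 23-31 | T3 31-47 | T6 47-65 |
Completion: T1=23  T2=1  T3=47  T4=31  T5=12  T6=65
Waiting = turnaround − burst: T1=11, T2=0, T3=26, T4=22, T5=1, T6=40
Total waiting = 11 + 0 + 26 + 22 + 1 + 40 = 100

100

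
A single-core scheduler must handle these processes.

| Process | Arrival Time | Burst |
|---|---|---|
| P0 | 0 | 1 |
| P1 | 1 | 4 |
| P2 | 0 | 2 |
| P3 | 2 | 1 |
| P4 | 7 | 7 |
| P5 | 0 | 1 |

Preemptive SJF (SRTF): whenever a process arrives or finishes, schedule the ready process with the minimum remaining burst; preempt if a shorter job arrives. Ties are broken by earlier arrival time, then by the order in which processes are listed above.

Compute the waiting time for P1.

4

Schedule: | P0 0-1 | P5 1-2 | P3 2-3 | P2 3-5 | P1 5-9 | P4 9-16 |
Completion: P0=1  P1=9  P2=5  P3=3  P4=16  P5=2
Turnaround (C−A): P0=1  P1=8  P2=5  P3=1  P4=9  P5=2
Waiting(P1) = turnaround − burst = 8 − 4 = 4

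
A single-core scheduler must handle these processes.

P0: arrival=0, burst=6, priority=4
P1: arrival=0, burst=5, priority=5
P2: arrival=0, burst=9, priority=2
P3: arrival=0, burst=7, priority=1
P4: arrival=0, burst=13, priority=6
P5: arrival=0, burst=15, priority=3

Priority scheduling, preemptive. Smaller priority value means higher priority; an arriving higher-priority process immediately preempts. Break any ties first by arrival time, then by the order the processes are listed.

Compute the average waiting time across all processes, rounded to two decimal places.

22.17

Schedule: | P3 0-7 | P2 7-16 | P5 16-31 | P0 31-37 | P1 37-42 | P4 42-55 |
Completion: P0=37  P1=42  P2=16  P3=7  P4=55  P5=31
Waiting times: P0=31, P1=37, P2=7, P3=0, P4=42, P5=16
Average waiting = (31+37+7+0+42+16) / 6 = 133/6 = 22.17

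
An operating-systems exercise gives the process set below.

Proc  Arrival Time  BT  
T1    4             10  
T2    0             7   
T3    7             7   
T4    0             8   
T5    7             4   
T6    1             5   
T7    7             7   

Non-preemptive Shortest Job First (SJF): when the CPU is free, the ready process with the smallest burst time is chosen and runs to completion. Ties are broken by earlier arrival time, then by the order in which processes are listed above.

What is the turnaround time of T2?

7

Timeline: | T2 0-7 | T5 7-11 | T6 11-16 | T3 16-23 | T7 23-30 | T4 30-38 | T1 38-48 |
Completion: T1=48  T2=7  T3=23  T4=38  T5=11  T6=16  T7=30
Turnaround (C−A): T1=44  T2=7  T3=16  T4=38  T5=4  T6=15  T7=23
Turnaround(T2) = completion − arrival = 7 − 0 = 7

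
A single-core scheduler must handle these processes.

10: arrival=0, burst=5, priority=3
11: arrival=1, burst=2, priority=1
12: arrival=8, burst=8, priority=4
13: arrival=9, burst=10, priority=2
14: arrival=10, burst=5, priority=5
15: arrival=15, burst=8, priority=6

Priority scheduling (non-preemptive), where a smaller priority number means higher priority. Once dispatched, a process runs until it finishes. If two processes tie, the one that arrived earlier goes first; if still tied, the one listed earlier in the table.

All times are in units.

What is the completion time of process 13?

Schedule: | 10 0-5 | 11 5-7 | idle 7-8 | 12 8-16 | 13 16-26 | 14 26-31 | 15 31-39 |
Completion: 10=5  11=7  12=16  13=26  14=31  15=39
Turnaround (C−A): 10=5  11=6  12=8  13=17  14=21  15=24

26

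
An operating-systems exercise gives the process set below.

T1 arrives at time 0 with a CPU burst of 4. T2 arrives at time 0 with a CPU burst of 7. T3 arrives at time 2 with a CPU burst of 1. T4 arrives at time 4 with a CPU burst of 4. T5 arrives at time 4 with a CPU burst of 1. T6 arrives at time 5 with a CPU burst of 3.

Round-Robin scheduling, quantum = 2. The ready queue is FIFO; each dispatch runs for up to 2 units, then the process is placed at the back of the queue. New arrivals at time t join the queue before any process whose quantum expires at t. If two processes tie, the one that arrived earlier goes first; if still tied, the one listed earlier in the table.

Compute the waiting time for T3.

2

Timeline: | T1 0-2 | T2 2-4 | T3 4-5 | T1 5-7 | T4 7-9 | T5 9-10 | T2 10-12 | T6 12-14 | T4 14-16 | T2 16-18 | T6 18-19 | T2 19-20 |
Completion: T1=7  T2=20  T3=5  T4=16  T5=10  T6=19
Turnaround (C−A): T1=7  T2=20  T3=3  T4=12  T5=6  T6=14
Waiting(T3) = turnaround − burst = 3 − 1 = 2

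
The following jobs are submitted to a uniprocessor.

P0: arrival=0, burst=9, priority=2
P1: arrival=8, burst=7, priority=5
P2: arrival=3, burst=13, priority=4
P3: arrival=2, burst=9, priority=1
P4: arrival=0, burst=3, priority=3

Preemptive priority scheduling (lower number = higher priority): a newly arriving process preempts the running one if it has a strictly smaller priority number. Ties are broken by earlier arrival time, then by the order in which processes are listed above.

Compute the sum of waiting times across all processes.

71

Timeline: | P0 0-2 | P3 2-11 | P0 11-18 | P4 18-21 | P2 21-34 | P1 34-41 |
Completion: P0=18  P1=41  P2=34  P3=11  P4=21
Turnaround (C−A): P0=18  P1=33  P2=31  P3=9  P4=21
Waiting = turnaround − burst: P0=9, P1=26, P2=18, P3=0, P4=18
Total waiting = 9 + 26 + 18 + 0 + 18 = 71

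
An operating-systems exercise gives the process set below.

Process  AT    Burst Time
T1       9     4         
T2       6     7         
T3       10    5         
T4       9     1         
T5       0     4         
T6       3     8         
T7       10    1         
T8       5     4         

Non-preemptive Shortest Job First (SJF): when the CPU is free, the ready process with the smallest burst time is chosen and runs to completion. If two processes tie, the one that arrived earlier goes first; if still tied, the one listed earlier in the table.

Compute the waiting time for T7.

Schedule: | T5 0-4 | T6 4-12 | T4 12-13 | T7 13-14 | T8 14-18 | T1 18-22 | T3 22-27 | T2 27-34 |
Completion: T1=22  T2=34  T3=27  T4=13  T5=4  T6=12  T7=14  T8=18
Turnaround (C−A): T1=13  T2=28  T3=17  T4=4  T5=4  T6=9  T7=4  T8=13
Waiting(T7) = turnaround − burst = 4 − 1 = 3

3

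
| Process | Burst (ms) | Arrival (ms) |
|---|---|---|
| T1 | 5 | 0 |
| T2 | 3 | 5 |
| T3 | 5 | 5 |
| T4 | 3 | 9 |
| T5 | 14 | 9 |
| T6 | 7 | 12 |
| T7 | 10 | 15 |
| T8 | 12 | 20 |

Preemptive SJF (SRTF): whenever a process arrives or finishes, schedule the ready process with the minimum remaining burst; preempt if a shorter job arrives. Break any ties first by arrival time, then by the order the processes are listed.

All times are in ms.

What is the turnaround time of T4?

3

Timeline: | T1 0-5 | T2 5-8 | T3 8-9 | T4 9-12 | T3 12-16 | T6 16-23 | T7 23-33 | T8 33-45 | T5 45-59 |
Completion: T1=5  T2=8  T3=16  T4=12  T5=59  T6=23  T7=33  T8=45
Turnaround (C−A): T1=5  T2=3  T3=11  T4=3  T5=50  T6=11  T7=18  T8=25
Turnaround(T4) = completion − arrival = 12 − 9 = 3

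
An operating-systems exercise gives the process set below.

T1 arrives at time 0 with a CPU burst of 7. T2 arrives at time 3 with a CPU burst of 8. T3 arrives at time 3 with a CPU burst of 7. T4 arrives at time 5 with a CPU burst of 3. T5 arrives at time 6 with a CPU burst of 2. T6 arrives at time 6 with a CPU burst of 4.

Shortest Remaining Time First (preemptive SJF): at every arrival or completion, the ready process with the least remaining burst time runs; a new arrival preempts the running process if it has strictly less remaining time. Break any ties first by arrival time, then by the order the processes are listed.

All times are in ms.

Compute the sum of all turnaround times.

75

Timeline: | T1 0-7 | T5 7-9 | T4 9-12 | T6 12-16 | T3 16-23 | T2 23-31 |
Completion: T1=7  T2=31  T3=23  T4=12  T5=9  T6=16
Turnaround (C−A): T1=7  T2=28  T3=20  T4=7  T5=3  T6=10
Turnaround = completion − arrival: T1=7, T2=28, T3=20, T4=7, T5=3, T6=10
Total turnaround = 7 + 28 + 20 + 7 + 3 + 10 = 75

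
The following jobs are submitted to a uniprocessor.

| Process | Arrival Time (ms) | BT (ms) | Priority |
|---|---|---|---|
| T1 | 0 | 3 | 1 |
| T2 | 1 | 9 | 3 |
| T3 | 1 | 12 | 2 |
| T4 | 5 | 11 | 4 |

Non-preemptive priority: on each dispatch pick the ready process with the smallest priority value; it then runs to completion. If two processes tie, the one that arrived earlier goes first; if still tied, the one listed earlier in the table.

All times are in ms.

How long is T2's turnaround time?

Timeline: | T1 0-3 | T3 3-15 | T2 15-24 | T4 24-35 |
Completion: T1=3  T2=24  T3=15  T4=35
Turnaround (C−A): T1=3  T2=23  T3=14  T4=30
Turnaround(T2) = completion − arrival = 24 − 1 = 23

23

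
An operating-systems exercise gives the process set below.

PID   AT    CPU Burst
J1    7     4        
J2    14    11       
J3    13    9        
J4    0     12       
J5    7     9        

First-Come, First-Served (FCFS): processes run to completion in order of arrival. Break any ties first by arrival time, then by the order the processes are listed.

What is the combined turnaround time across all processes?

Timeline: | J4 0-12 | J1 12-16 | J5 16-25 | J3 25-34 | J2 34-45 |
Completion: J1=16  J2=45  J3=34  J4=12  J5=25
Turnaround (C−A): J1=9  J2=31  J3=21  J4=12  J5=18
Turnaround = completion − arrival: J1=9, J2=31, J3=21, J4=12, J5=18
Total turnaround = 9 + 31 + 21 + 12 + 18 = 91

91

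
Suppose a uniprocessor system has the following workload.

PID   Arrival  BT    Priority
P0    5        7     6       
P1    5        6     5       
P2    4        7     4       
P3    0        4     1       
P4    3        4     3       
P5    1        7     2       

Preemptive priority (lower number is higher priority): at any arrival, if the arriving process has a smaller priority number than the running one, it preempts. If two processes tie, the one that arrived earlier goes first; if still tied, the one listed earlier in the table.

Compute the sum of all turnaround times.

97

Timeline: | P3 0-4 | P5 4-11 | P4 11-15 | P2 15-22 | P1 22-28 | P0 28-35 |
Completion: P0=35  P1=28  P2=22  P3=4  P4=15  P5=11
Turnaround = completion − arrival: P0=30, P1=23, P2=18, P3=4, P4=12, P5=10
Total turnaround = 30 + 23 + 18 + 4 + 12 + 10 = 97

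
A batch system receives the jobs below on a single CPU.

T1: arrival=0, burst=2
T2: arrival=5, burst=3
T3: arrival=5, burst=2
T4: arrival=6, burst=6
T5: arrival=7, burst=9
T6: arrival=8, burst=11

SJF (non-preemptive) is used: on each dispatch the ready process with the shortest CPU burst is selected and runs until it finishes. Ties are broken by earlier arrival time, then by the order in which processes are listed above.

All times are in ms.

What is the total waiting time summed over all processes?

32

Timeline: | T1 0-2 | idle 2-5 | T3 5-7 | T2 7-10 | T4 10-16 | T5 16-25 | T6 25-36 |
Completion: T1=2  T2=10  T3=7  T4=16  T5=25  T6=36
Turnaround (C−A): T1=2  T2=5  T3=2  T4=10  T5=18  T6=28
Waiting = turnaround − burst: T1=0, T2=2, T3=0, T4=4, T5=9, T6=17
Total waiting = 0 + 2 + 0 + 4 + 9 + 17 = 32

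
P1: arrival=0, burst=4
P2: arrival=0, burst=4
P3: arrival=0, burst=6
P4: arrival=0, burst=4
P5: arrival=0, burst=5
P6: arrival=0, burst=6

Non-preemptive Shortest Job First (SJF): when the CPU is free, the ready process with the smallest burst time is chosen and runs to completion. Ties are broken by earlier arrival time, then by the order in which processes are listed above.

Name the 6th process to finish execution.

P6

Schedule: | P1 0-4 | P2 4-8 | P4 8-12 | P5 12-17 | P3 17-23 | P6 23-29 |
Completion: P1=4  P2=8  P3=23  P4=12  P5=17  P6=29
Turnaround (C−A): P1=4  P2=8  P3=23  P4=12  P5=17  P6=29
Finish order: P1 → P2 → P4 → P5 → P3 → P6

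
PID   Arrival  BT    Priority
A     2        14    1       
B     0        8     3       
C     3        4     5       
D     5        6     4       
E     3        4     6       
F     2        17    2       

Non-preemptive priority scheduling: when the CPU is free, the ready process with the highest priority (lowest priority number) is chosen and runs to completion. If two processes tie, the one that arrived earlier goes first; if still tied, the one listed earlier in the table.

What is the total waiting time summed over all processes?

Gantt: | B 0-8 | A 8-22 | F 22-39 | D 39-45 | C 45-49 | E 49-53 |
Completion: A=22  B=8  C=49  D=45  E=53  F=39
Turnaround (C−A): A=20  B=8  C=46  D=40  E=50  F=37
Waiting = turnaround − burst: A=6, B=0, C=42, D=34, E=46, F=20
Total waiting = 6 + 0 + 42 + 34 + 46 + 20 = 148

148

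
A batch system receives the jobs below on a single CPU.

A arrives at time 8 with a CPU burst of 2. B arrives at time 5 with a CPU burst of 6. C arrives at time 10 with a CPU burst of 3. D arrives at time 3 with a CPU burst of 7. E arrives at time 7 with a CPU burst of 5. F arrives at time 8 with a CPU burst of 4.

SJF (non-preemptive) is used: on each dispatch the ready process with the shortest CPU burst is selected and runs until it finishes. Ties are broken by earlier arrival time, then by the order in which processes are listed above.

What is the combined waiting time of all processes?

Timeline: | idle 0-3 | D 3-10 | A 10-12 | C 12-15 | F 15-19 | E 19-24 | B 24-30 |
Completion: A=12  B=30  C=15  D=10  E=24  F=19
Turnaround (C−A): A=4  B=25  C=5  D=7  E=17  F=11
Waiting = turnaround − burst: A=2, B=19, C=2, D=0, E=12, F=7
Total waiting = 2 + 19 + 2 + 0 + 12 + 7 = 42

42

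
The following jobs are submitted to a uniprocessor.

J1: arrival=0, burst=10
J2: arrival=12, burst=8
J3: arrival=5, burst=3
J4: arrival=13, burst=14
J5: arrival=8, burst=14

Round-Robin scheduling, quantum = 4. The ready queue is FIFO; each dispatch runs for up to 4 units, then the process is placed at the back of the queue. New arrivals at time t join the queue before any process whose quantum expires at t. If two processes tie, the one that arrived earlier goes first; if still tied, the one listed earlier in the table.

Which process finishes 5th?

Schedule: | J1 0-8 | J3 8-11 | J5 11-15 | J1 15-17 | J2 17-21 | J4 21-25 | J5 25-29 | J2 29-33 | J4 33-37 | J5 37-41 | J4 41-45 | J5 45-47 | J4 47-49 |
Completion: J1=17  J2=33  J3=11  J4=49  J5=47
Turnaround (C−A): J1=17  J2=21  J3=6  J4=36  J5=39
Finish order: J3 → J1 → J2 → J5 → J4

J4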